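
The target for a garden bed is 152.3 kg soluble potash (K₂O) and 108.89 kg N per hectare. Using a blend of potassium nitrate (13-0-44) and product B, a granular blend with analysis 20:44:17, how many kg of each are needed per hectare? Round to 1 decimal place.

181.3 kg potassium nitrate, 426.6 kg product B

Let a = kg of potassium nitrate, b = kg of product B (per hectare).
K₂O: 0.44·a + 0.17·b = 152.3
N: 0.13·a + 0.2·b = 108.89
Eliminate b: (row1) − 0.17/0.2·(row2) → 0.3295·a = 59.7435, so a = 181.316.
Then b = (108.89 − 0.13·181.316) / 0.2 = 426.595.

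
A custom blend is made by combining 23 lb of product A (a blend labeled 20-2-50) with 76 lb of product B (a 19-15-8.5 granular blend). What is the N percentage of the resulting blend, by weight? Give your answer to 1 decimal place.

19.2% N

Total mass = 23 + 76 = 99 lb.
N mass = 20%×23 + 19%×76 = 19.04 lb.
% N = 19.04 / 99 = 19.2323%.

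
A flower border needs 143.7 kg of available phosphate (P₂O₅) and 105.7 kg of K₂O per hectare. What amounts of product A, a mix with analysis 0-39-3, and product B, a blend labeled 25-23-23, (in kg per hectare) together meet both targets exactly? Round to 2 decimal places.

105.56 kg product A, 445.80 kg product B

With a, b = kg per hectare of product A and product B:
P₂O₅: 0.39·a + 0.23·b = 143.7
K₂O: 0.03·a + 0.23·b = 105.7
Eliminate b: (row1) − 0.23/0.23·(row2) → 0.36·a = 38, so a = 105.556.
Then b = (105.7 − 0.03·105.556) / 0.23 = 445.797.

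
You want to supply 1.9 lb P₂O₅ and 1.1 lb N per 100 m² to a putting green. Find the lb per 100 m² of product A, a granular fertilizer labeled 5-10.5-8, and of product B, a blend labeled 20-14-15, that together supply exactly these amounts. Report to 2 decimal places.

Let a = lb of product A, b = lb of product B (per 100 m²).
P₂O₅: 0.105·a + 0.14·b = 1.9
N: 0.05·a + 0.2·b = 1.1
Eliminate b: (row1) − 0.14/0.2·(row2) → 0.07·a = 1.13, so a = 16.1429.
Then b = (1.1 − 0.05·16.1429) / 0.2 = 1.46429.

16.14 lb product A, 1.46 lb product B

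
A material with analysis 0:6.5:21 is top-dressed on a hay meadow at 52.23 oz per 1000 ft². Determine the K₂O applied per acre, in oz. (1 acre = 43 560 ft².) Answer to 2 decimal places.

K₂O per 1000 ft² = 52.23 × 21% = 10.9683 oz.
Convert to per acre: 10.9683 × 43.56 = 477.779 oz.

477.78 oz K₂O per acre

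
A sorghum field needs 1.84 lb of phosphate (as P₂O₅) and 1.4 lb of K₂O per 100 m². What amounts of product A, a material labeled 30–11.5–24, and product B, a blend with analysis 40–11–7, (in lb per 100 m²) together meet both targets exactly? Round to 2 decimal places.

1.37 lb product A, 15.29 lb product B

Let a = lb of product A, b = lb of product B (per 100 m²).
P₂O₅: 0.115·a + 0.11·b = 1.84
K₂O: 0.24·a + 0.07·b = 1.4
Eliminate b: (row1) − 0.11/0.07·(row2) → -0.262143·a = -0.36, so a = 1.3733.
Then b = (1.4 − 0.24·1.3733) / 0.07 = 15.2916.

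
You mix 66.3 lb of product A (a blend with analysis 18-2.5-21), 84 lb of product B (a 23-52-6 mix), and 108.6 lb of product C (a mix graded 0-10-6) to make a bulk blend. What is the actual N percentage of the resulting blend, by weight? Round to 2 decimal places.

Total mass = 66.3 + 84 + 108.6 = 258.9 lb.
N mass = 18%×66.3 + 23%×84 + 0%×108.6 = 31.254 lb.
% N = 31.254 / 258.9 = 12.0718%.

12.07% N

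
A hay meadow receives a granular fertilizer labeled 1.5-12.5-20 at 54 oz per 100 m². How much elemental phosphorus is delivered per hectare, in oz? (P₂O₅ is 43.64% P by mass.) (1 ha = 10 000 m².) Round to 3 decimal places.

294.570 oz P per hectare

P₂O₅ per 100 m² = 54 × 12.5% = 6.75 oz.
Elemental P = 6.75 × 0.4364 = 2.9457 oz per 100 m².
Convert to per hectare: 2.9457 × 100 = 294.57 oz.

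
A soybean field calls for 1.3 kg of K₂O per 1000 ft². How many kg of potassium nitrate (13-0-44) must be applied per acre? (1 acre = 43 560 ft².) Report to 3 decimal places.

Product per 1000 ft² = 1.3 / 44% = 2.95455 kg.
Convert to per acre: 2.95455 × 43.56 = 128.7 kg.

128.700 kg of product per acre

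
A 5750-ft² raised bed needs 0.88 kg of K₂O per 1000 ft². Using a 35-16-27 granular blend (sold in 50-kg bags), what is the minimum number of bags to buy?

Product per 1000 ft² = 0.88 / 27% = 3.25926 kg.
Total product = 3.25926 × 5750 / 1000 = 18.7407 kg.
Bags = ⌈18.7407 / 50⌉ = 1.

1 bags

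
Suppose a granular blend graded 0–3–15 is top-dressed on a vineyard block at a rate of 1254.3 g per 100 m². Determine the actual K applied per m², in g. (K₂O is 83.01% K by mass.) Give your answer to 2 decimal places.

K₂O per 100 m² = 1254.3 × 15% = 188.145 g.
Elemental K = 188.145 × 0.8301 = 156.179 g per 100 m².
Convert to per m²: 156.179 × 0.01 = 1.56179 g.

1.56 g K per sq m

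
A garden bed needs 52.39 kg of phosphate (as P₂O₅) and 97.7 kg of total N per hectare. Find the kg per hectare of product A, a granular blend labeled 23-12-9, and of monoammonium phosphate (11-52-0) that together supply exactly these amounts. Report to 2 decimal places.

423.32 kg product A, 3.06 kg monoammonium phosphate

Per-hectare balance (a = product A, b = monoammonium phosphate):
P₂O₅: 0.12·a + 0.52·b = 52.39
N: 0.23·a + 0.11·b = 97.7
From row1: a = (52.39 − 0.52·b) / 0.12.
Into row2: 0.23·(52.39 − 0.52·b)/0.12 + 0.11·b = 97.7 → b = 3.06109, a = 423.319.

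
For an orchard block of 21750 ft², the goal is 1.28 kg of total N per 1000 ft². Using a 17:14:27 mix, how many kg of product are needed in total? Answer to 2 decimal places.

Product per 1000 ft² = 1.28 / 17% = 7.52941 kg.
Total product = 7.52941 × 21750 / 1000 = 163.7647 kg.

163.76 kg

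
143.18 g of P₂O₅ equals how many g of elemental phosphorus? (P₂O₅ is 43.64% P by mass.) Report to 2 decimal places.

P = 143.18 × 0.4364 = 62.4838 g.

62.48 g P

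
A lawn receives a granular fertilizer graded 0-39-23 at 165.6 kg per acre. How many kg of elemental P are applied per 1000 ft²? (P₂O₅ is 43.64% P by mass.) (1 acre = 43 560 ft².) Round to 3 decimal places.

P₂O₅ per acre = 165.6 × 39% = 64.584 kg.
Elemental P = 64.584 × 0.4364 = 28.1845 kg per acre.
Convert to per 1000 ft²: 28.1845 × 0.0229568 = 0.647026 kg.

0.647 kg P per thousand sq ft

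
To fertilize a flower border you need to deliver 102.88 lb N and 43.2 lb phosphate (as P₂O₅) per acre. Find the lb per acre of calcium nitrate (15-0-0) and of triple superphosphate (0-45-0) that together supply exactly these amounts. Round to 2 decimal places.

With a, b = lb per acre of calcium nitrate and triple superphosphate:
N: 0.15·a + 0·b = 102.88
P₂O₅: 0·a + 0.45·b = 43.2
Solving simultaneously: a = 685.867, b = 96.

685.87 lb calcium nitrate, 96.00 lb triple superphosphate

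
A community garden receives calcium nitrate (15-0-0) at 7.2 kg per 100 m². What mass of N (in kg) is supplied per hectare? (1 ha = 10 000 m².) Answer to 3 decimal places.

nitrogen per 100 m² = 7.2 × 15% = 1.08 kg.
Convert to per hectare: 1.08 × 100 = 108 kg.

108.000 kg N per hectare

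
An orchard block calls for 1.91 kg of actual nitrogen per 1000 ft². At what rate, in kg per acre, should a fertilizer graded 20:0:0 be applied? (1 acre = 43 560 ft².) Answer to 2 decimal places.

416.00 kg of product per acre

Product per 1000 ft² = 1.91 / 20% = 9.55 kg.
Convert to per acre: 9.55 × 43.56 = 415.998 kg.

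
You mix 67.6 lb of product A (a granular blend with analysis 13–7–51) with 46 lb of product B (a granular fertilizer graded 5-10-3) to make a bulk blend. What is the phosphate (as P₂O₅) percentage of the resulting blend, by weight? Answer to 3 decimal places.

8.215% P₂O₅

Total mass = 67.6 + 46 = 113.6 lb.
P₂O₅ mass = 7%×67.6 + 10%×46 = 9.332 lb.
% P₂O₅ = 9.332 / 113.6 = 8.21479%.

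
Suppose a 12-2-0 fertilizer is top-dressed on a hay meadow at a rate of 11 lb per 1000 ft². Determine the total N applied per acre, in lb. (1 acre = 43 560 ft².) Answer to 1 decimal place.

nitrogen per 1000 ft² = 11 × 12% = 1.32 lb.
Convert to per acre: 1.32 × 43.56 = 57.4992 lb.

57.5 lb N per acre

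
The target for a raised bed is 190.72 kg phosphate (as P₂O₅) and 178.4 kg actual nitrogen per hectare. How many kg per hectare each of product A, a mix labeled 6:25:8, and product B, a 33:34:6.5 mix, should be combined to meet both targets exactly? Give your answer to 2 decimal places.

With a, b = kg per hectare of product A and product B:
P₂O₅: 0.25·a + 0.34·b = 190.72
N: 0.06·a + 0.33·b = 178.4
Solving simultaneously: a = 36.7407, b = 533.926.

36.74 kg product A, 533.93 kg product B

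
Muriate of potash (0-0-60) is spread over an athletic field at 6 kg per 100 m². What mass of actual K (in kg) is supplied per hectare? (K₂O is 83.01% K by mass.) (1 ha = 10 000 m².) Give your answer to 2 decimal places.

298.84 kg K per hectare

K₂O per 100 m² = 6 × 60% = 3.6 kg.
Elemental K = 3.6 × 0.8301 = 2.98836 kg per 100 m².
Convert to per hectare: 2.98836 × 100 = 298.836 kg.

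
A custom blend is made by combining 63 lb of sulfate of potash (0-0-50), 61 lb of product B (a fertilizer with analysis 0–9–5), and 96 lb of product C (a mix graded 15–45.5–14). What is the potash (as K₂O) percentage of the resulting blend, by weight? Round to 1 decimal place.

21.8% K₂O

Total mass = 63 + 61 + 96 = 220 lb.
K₂O mass = 50%×63 + 5%×61 + 14%×96 = 47.99 lb.
% K₂O = 47.99 / 220 = 21.8136%.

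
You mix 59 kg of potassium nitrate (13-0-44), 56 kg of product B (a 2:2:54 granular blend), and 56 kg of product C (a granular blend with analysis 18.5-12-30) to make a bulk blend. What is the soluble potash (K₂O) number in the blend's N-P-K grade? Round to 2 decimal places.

42.69% K₂O

Total mass = 59 + 56 + 56 = 171 kg.
K₂O mass = 44%×59 + 54%×56 + 30%×56 = 73 kg.
% K₂O = 73 / 171 = 42.6901%.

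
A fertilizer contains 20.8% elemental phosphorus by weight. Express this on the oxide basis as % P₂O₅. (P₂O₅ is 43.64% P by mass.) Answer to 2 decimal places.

%P₂O₅ = 20.8 / 0.4364 = 47.6627%.

47.66% P₂O₅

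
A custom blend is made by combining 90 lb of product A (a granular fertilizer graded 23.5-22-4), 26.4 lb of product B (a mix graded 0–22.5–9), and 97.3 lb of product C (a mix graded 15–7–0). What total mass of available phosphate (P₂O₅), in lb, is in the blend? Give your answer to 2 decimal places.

32.55 lb P₂O₅

P₂O₅ mass = 22%×90 + 22.5%×26.4 + 7%×97.3 = 32.551 lb.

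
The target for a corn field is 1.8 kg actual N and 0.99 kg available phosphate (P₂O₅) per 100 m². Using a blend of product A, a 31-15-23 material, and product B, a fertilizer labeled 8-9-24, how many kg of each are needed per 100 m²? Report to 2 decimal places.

Per-100 m² balance (a = product A, b = product B):
N: 0.31·a + 0.08·b = 1.8
P₂O₅: 0.15·a + 0.09·b = 0.99
Eliminate b: (row1) − 0.08/0.09·(row2) → 0.176667·a = 0.92, so a = 5.20755.
Then b = (0.99 − 0.15·5.20755) / 0.09 = 2.32075.

5.21 kg product A, 2.32 kg product B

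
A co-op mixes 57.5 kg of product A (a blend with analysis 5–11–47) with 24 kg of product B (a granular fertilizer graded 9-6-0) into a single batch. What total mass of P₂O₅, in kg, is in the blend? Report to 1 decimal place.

7.8 kg P₂O₅

P₂O₅ mass = 11%×57.5 + 6%×24 = 7.765 kg.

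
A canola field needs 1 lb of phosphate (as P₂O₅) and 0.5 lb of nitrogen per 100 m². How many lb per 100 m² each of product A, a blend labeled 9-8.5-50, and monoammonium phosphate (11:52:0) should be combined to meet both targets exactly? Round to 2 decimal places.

4.01 lb product A, 1.27 lb monoammonium phosphate

Let a = lb of product A, b = lb of monoammonium phosphate (per 100 m²).
P₂O₅: 0.085·a + 0.52·b = 1
N: 0.09·a + 0.11·b = 0.5
Solving simultaneously: a = 4.00534, b = 1.26836.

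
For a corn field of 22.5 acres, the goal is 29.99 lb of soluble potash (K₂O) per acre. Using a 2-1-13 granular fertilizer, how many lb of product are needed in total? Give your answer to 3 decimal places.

Product per acre = 29.99 / 13% = 230.692 lb.
Total product = 230.692 × 22.5 = 5190.5769 lb.

5190.577 lb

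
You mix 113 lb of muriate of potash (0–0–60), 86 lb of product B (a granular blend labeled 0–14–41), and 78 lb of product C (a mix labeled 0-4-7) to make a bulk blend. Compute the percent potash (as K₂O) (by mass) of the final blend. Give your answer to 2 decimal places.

Total mass = 113 + 86 + 78 = 277 lb.
K₂O mass = 60%×113 + 41%×86 + 7%×78 = 108.52 lb.
% K₂O = 108.52 / 277 = 39.1769%.

39.18% K₂O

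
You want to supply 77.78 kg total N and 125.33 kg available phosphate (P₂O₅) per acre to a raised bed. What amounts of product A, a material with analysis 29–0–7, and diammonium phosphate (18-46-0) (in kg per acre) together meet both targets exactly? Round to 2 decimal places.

99.10 kg product A, 272.46 kg diammonium phosphate

Let a = kg of product A, b = kg of diammonium phosphate (per acre).
N: 0.29·a + 0.18·b = 77.78
P₂O₅: 0·a + 0.46·b = 125.33
Solving simultaneously: a = 99.096, b = 272.457.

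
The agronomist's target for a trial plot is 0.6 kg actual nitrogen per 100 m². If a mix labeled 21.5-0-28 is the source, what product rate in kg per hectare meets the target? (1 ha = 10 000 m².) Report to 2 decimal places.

Product per 100 m² = 0.6 / 21.5% = 2.7907 kg.
Convert to per hectare: 2.7907 × 100 = 279.0698 kg.

279.07 kg of product per hectare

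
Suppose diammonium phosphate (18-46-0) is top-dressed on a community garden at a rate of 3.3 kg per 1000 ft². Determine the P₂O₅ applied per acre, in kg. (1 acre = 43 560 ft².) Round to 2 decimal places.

P₂O₅ per 1000 ft² = 3.3 × 46% = 1.518 kg.
Convert to per acre: 1.518 × 43.56 = 66.1241 kg.

66.12 kg P₂O₅ per acre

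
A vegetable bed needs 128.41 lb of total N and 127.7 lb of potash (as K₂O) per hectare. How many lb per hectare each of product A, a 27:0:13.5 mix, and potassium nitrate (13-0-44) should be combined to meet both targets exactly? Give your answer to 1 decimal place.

394.1 lb product A, 169.3 lb potassium nitrate

Let a = lb of product A, b = lb of potassium nitrate (per hectare).
N: 0.27·a + 0.13·b = 128.41
K₂O: 0.135·a + 0.44·b = 127.7
Eliminate b: (row1) − 0.13/0.44·(row2) → 0.230114·a = 90.6805, so a = 394.068.
Then b = (127.7 − 0.135·394.068) / 0.44 = 169.32.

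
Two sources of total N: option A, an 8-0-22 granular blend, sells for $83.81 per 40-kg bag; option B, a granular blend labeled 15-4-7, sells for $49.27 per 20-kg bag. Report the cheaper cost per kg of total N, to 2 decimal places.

$16.42 per kg N (option B)

option A: N per bag = 40 × 8% = 3.2 kg; cost = 83.81 / 3.2 = $26.1906/kg N.
option B: N per bag = 20 × 15% = 3 kg; cost = 49.27 / 3 = $16.4233/kg N.
option B is cheaper.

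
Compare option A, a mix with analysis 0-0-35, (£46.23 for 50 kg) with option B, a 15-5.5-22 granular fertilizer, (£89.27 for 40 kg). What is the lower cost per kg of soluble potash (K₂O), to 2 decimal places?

option A: K₂O per bag = 50 × 35% = 17.5 kg; cost = 46.23 / 17.5 = £2.6417/kg K₂O.
option B: K₂O per bag = 40 × 22% = 8.8 kg; cost = 89.27 / 8.8 = £10.1443/kg K₂O.
option A is cheaper.

£2.64 per kg K₂O (option A)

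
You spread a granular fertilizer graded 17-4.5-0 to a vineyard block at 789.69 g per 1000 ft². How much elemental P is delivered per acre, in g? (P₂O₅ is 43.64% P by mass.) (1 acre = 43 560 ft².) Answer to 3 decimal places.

675.526 g P per acre

P₂O₅ per 1000 ft² = 789.69 × 4.5% = 35.5361 g.
Elemental P = 35.5361 × 0.4364 = 15.5079 g per 1000 ft².
Convert to per acre: 15.5079 × 43.56 = 675.5255 g.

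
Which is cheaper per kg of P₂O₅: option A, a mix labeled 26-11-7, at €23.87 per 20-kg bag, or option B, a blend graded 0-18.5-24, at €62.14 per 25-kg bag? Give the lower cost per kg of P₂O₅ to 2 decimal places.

option A: P₂O₅ per bag = 20 × 11% = 2.2 kg; cost = 23.87 / 2.2 = €10.8500/kg P₂O₅.
option B: P₂O₅ per bag = 25 × 18.5% = 4.625 kg; cost = 62.14 / 4.625 = €13.4357/kg P₂O₅.
option A is cheaper.

€10.85 per kg P₂O₅ (option A)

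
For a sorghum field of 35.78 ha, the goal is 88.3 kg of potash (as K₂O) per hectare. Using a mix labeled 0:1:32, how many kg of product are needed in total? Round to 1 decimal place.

9873.0 kg

Product per hectare = 88.3 / 32% = 275.938 kg.
Total product = 275.938 × 35.78 = 9873.04 kg.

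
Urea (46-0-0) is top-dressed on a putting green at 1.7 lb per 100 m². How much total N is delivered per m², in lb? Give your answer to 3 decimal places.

nitrogen per 100 m² = 1.7 × 46% = 0.782 lb.
Convert to per m²: 0.782 × 0.01 = 0.00782 lb.

0.008 lb N per sq m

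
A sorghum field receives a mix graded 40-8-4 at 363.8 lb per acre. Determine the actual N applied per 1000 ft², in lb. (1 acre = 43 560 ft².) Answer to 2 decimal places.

3.34 lb N per thousand sq ft

nitrogen per acre = 363.8 × 40% = 145.52 lb.
Convert to per 1000 ft²: 145.52 × 0.0229568 = 3.34068 lb.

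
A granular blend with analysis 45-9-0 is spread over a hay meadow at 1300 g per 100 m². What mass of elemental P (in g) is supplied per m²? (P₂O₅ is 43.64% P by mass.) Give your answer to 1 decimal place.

0.5 g P per sq m

P₂O₅ per 100 m² = 1300 × 9% = 117 g.
Elemental P = 117 × 0.4364 = 51.0588 g per 100 m².
Convert to per m²: 51.0588 × 0.01 = 0.510588 g.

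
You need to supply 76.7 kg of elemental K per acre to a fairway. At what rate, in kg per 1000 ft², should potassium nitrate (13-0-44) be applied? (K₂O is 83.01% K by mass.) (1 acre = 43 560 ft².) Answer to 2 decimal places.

As K₂O: 76.7 / 0.8301 = 92.3985 kg per acre.
Product per acre = 92.3985 / 44% = 209.997 kg.
Convert to per 1000 ft²: 209.997 × 0.0229568 = 4.82086 kg.

4.82 kg of product per thousand sq ft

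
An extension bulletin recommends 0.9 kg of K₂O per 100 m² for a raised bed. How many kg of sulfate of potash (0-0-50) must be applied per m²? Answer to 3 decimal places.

Product per 100 m² = 0.9 / 50% = 1.8 kg.
Convert to per m²: 1.8 × 0.01 = 0.018 kg.

0.018 kg of product per sq m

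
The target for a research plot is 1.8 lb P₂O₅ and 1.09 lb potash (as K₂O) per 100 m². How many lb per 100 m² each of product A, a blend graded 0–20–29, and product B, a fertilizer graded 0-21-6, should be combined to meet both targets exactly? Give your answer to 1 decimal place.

With a, b = lb per 100 m² of product A and product B:
P₂O₅: 0.2·a + 0.21·b = 1.8
K₂O: 0.29·a + 0.06·b = 1.09
Eliminate b: (row1) − 0.21/0.06·(row2) → -0.815·a = -2.015, so a = 2.47239.
Then b = (1.09 − 0.29·2.47239) / 0.06 = 6.21677.

2.5 lb product A, 6.2 lb product B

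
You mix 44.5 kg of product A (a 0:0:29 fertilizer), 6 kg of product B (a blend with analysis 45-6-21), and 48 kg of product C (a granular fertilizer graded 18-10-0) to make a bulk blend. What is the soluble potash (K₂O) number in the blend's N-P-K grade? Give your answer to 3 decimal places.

Total mass = 44.5 + 6 + 48 = 98.5 kg.
K₂O mass = 29%×44.5 + 21%×6 + 0%×48 = 14.165 kg.
% K₂O = 14.165 / 98.5 = 14.3807%.

14.381% K₂O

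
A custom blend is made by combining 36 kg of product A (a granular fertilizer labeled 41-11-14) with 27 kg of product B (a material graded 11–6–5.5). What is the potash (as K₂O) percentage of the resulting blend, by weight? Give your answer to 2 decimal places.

Total mass = 36 + 27 = 63 kg.
K₂O mass = 14%×36 + 5.5%×27 = 6.525 kg.
% K₂O = 6.525 / 63 = 10.3571%.

10.36% K₂O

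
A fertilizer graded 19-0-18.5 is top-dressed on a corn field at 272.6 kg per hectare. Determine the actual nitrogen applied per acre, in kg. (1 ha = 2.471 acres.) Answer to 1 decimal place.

nitrogen per hectare = 272.6 × 19% = 51.794 kg.
Convert to per acre: 51.794 × 0.404694 = 20.9607 kg.

21.0 kg N per acre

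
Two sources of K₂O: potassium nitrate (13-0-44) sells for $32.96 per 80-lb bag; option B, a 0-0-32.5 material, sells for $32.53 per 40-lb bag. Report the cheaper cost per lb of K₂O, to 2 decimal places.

$0.94 per lb K₂O (potassium nitrate)

potassium nitrate: K₂O per bag = 80 × 44% = 35.2 lb; cost = 32.96 / 35.2 = $0.9364/lb K₂O.
option B: K₂O per bag = 40 × 32.5% = 13 lb; cost = 32.53 / 13 = $2.5023/lb K₂O.
potassium nitrate is cheaper.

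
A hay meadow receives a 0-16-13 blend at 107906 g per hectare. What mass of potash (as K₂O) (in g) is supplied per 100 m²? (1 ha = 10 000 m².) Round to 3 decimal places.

K₂O per hectare = 107906 × 13% = 14027.8 g.
Convert to per 100 m²: 14027.8 × 0.01 = 140.2778 g.

140.278 g K₂O per hundred sq m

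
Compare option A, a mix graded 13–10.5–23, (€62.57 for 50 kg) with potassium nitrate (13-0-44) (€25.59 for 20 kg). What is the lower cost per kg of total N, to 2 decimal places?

option A: N per bag = 50 × 13% = 6.5 kg; cost = 62.57 / 6.5 = €9.6262/kg N.
potassium nitrate: N per bag = 20 × 13% = 2.6 kg; cost = 25.59 / 2.6 = €9.8423/kg N.
option A is cheaper.

€9.63 per kg N (option A)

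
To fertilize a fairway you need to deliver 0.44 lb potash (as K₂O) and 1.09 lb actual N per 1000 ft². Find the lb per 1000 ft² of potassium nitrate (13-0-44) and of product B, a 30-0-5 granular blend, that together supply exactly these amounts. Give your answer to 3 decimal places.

0.618 lb potassium nitrate, 3.366 lb product B

Per-1000 ft² balance (a = potassium nitrate, b = product B):
K₂O: 0.44·a + 0.05·b = 0.44
N: 0.13·a + 0.3·b = 1.09
Solving simultaneously: a = 0.61753, b = 3.36574.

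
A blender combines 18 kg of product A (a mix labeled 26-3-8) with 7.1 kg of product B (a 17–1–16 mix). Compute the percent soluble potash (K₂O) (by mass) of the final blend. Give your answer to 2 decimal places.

10.26% K₂O

Total mass = 18 + 7.1 = 25.1 kg.
K₂O mass = 8%×18 + 16%×7.1 = 2.576 kg.
% K₂O = 2.576 / 25.1 = 10.2629%.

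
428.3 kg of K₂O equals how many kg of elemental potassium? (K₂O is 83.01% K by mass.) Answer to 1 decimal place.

K = 428.3 × 0.8301 = 355.532 kg.

355.5 kg K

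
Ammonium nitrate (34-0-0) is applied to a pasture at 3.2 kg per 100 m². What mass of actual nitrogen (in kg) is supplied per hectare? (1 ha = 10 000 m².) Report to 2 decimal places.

nitrogen per 100 m² = 3.2 × 34% = 1.088 kg.
Convert to per hectare: 1.088 × 100 = 108.8 kg.

108.80 kg N per hectare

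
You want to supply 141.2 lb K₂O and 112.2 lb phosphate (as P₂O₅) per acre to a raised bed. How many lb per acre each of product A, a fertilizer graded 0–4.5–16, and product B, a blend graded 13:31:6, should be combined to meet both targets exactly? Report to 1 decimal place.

Let a = lb of product A, b = lb of product B (per acre).
K₂O: 0.16·a + 0.06·b = 141.2
P₂O₅: 0.045·a + 0.31·b = 112.2
Eliminate b: (row1) − 0.06/0.31·(row2) → 0.15129·a = 119.484, so a = 789.765.
Then b = (112.2 − 0.045·789.765) / 0.31 = 247.292.

789.8 lb product A, 247.3 lb product B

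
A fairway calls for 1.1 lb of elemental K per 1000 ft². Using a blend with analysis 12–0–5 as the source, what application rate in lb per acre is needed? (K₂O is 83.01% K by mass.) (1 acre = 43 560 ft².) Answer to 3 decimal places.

1154.463 lb of product per acre

As K₂O: 1.1 / 0.8301 = 1.32514 lb per 1000 ft².
Product per 1000 ft² = 1.32514 / 5% = 26.5028 lb.
Convert to per acre: 26.5028 × 43.56 = 1154.4633 lb.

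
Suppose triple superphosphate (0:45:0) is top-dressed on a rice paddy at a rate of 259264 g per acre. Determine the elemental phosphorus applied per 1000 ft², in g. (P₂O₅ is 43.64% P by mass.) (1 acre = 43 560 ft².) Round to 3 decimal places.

P₂O₅ per acre = 259264 × 45% = 116669 g.
Elemental P = 116669 × 0.4364 = 50914.3 g per acre.
Convert to per 1000 ft²: 50914.3 × 0.0229568 = 1168.8307 g.

1168.831 g P per thousand sq ft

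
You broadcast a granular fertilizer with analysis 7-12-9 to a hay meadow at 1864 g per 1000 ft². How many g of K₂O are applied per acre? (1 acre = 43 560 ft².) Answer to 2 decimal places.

K₂O per 1000 ft² = 1864 × 9% = 167.76 g.
Convert to per acre: 167.76 × 43.56 = 7307.626 g.

7307.63 g K₂O per acre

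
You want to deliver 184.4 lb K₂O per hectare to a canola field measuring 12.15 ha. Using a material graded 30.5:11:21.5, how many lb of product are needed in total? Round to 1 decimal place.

10420.7 lb

Product per hectare = 184.4 / 21.5% = 857.674 lb.
Total product = 857.674 × 12.15 = 10420.74 lb.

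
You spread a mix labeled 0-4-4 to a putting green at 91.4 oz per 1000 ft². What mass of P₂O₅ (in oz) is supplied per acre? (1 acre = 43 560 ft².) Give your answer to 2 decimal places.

P₂O₅ per 1000 ft² = 91.4 × 4% = 3.656 oz.
Convert to per acre: 3.656 × 43.56 = 159.255 oz.

159.26 oz P₂O₅ per acre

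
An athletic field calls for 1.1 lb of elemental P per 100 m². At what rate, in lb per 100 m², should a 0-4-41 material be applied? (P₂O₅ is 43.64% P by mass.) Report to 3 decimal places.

As P₂O₅: 1.1 / 0.4364 = 2.52062 lb per 100 m².
Product per 100 m² = 2.52062 / 4% = 63.0156 lb.

63.016 lb of product per hundred sq m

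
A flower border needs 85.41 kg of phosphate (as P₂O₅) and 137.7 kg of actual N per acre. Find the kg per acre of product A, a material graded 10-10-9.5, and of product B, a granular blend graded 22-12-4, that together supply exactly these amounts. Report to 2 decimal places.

Per-acre balance (a = product A, b = product B):
P₂O₅: 0.1·a + 0.12·b = 85.41
N: 0.1·a + 0.22·b = 137.7
Eliminate a: (row1) − 0.1/0.1·(row2) → -0.1·b = -52.29, so b = 522.9.
Back-substitute: a = (85.41 − 0.12·522.9) / 0.1 = 226.62.

226.62 kg product A, 522.90 kg product B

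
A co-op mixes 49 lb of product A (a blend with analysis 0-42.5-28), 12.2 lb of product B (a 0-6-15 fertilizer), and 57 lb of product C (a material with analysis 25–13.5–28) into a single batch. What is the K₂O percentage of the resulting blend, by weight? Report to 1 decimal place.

Total mass = 49 + 12.2 + 57 = 118.2 lb.
K₂O mass = 28%×49 + 15%×12.2 + 28%×57 = 31.51 lb.
% K₂O = 31.51 / 118.2 = 26.6582%.

26.7% K₂O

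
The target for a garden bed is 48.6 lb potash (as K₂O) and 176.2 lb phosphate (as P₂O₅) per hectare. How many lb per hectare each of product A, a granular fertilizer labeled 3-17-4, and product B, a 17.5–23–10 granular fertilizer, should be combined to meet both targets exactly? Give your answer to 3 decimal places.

825.897 lb product A, 155.641 lb product B

Per-hectare balance (a = product A, b = product B):
K₂O: 0.04·a + 0.1·b = 48.6
P₂O₅: 0.17·a + 0.23·b = 176.2
Eliminate a: (row1) − 0.04/0.17·(row2) → 0.0458824·b = 7.14118, so b = 155.64103.
Back-substitute: a = (48.6 − 0.1·155.64103) / 0.04 = 825.8974.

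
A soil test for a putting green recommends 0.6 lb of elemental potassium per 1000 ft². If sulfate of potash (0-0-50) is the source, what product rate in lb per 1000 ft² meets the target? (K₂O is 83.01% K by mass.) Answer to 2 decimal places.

1.45 lb of product per thousand sq ft

As K₂O: 0.6 / 0.8301 = 0.722804 lb per 1000 ft².
Product per 1000 ft² = 0.722804 / 50% = 1.44561 lb.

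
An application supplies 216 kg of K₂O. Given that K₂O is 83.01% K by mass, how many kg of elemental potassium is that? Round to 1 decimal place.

179.3 kg K

K = 216 × 0.8301 = 179.302 kg.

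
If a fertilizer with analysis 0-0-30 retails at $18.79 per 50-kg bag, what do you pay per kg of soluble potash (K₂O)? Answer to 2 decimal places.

K₂O in bag = 50 × 30% = 15 kg.
Cost per kg K₂O = $18.79 / 15 = $1.2527.

$1.25 per kg K₂O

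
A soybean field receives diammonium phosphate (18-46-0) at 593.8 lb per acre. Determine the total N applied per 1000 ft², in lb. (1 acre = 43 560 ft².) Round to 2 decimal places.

nitrogen per acre = 593.8 × 18% = 106.884 lb.
Convert to per 1000 ft²: 106.884 × 0.0229568 = 2.45372 lb.

2.45 lb N per thousand sq ft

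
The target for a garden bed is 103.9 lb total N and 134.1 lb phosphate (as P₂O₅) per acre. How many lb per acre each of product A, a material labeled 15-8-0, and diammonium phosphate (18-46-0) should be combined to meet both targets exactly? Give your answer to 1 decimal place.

Per-acre balance (a = product A, b = diammonium phosphate):
N: 0.15·a + 0.18·b = 103.9
P₂O₅: 0.08·a + 0.46·b = 134.1
Eliminate b: (row1) − 0.18/0.46·(row2) → 0.118696·a = 51.4261, so a = 433.26.
Then b = (134.1 − 0.08·433.26) / 0.46 = 216.172.

433.3 lb product A, 216.2 lb diammonium phosphate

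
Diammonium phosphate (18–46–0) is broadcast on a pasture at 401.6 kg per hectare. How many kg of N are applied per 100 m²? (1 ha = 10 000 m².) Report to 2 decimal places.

0.72 kg N per hundred sq m

nitrogen per hectare = 401.6 × 18% = 72.288 kg.
Convert to per 100 m²: 72.288 × 0.01 = 0.72288 kg.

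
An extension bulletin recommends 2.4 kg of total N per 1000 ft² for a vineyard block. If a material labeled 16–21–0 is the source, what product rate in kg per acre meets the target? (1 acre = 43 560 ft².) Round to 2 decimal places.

Product per 1000 ft² = 2.4 / 16% = 15 kg.
Convert to per acre: 15 × 43.56 = 653.4 kg.

653.40 kg of product per acre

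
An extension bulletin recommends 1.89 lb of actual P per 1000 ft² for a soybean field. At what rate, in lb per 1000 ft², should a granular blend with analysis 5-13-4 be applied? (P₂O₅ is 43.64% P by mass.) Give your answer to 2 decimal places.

33.31 lb of product per thousand sq ft

As P₂O₅: 1.89 / 0.4364 = 4.33089 lb per 1000 ft².
Product per 1000 ft² = 4.33089 / 13% = 33.3145 lb.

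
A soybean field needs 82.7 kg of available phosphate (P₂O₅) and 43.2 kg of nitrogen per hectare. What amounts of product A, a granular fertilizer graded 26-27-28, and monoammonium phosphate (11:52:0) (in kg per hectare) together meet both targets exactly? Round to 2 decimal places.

126.70 kg product A, 93.25 kg monoammonium phosphate

Per-hectare balance (a = product A, b = monoammonium phosphate):
P₂O₅: 0.27·a + 0.52·b = 82.7
N: 0.26·a + 0.11·b = 43.2
From row1: a = (82.7 − 0.52·b) / 0.27.
Into row2: 0.26·(82.7 − 0.52·b)/0.27 + 0.11·b = 43.2 → b = 93.2512, a = 126.701.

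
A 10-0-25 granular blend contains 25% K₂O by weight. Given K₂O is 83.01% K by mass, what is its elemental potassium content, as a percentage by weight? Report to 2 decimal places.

20.75% K

%K = 25 × 0.8301 = 20.7525%.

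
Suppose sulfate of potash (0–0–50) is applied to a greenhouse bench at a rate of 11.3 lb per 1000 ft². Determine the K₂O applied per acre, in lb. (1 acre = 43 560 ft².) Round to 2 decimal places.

246.11 lb K₂O per acre

K₂O per 1000 ft² = 11.3 × 50% = 5.65 lb.
Convert to per acre: 5.65 × 43.56 = 246.114 lb.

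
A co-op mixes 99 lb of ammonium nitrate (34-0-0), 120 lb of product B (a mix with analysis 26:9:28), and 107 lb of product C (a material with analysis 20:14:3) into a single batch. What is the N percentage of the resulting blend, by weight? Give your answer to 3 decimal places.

Total mass = 99 + 120 + 107 = 326 lb.
N mass = 34%×99 + 26%×120 + 20%×107 = 86.26 lb.
% N = 86.26 / 326 = 26.4601%.

26.460% N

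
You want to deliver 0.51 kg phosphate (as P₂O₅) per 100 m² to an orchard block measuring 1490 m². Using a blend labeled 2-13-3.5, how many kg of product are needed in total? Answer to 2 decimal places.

Product per 100 m² = 0.51 / 13% = 3.92308 kg.
Total product = 3.92308 × 1490 / 100 = 58.4538 kg.

58.45 kg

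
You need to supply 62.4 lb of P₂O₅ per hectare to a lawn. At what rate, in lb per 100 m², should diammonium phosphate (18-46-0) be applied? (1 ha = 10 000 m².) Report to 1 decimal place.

Product per hectare = 62.4 / 46% = 135.652 lb.
Convert to per 100 m²: 135.652 × 0.01 = 1.35652 lb.

1.4 lb of product per hundred sq m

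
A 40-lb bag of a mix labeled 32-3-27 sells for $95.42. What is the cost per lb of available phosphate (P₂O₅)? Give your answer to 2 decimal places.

$79.52 per lb P₂O₅

P₂O₅ in bag = 40 × 3% = 1.2 lb.
Cost per lb P₂O₅ = $95.42 / 1.2 = $79.5167.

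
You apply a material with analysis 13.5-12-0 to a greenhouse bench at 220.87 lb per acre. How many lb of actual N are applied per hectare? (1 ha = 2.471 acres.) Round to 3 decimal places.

73.679 lb N per hectare

nitrogen per acre = 220.87 × 13.5% = 29.8174 lb.
Convert to per hectare: 29.8174 × 2.471 = 73.6789 lb.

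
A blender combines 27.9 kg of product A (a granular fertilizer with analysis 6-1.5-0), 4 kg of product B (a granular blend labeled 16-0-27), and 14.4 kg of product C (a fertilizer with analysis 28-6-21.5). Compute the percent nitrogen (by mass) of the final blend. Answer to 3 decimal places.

13.706% N

Total mass = 27.9 + 4 + 14.4 = 46.3 kg.
N mass = 6%×27.9 + 16%×4 + 28%×14.4 = 6.346 kg.
% N = 6.346 / 46.3 = 13.7063%.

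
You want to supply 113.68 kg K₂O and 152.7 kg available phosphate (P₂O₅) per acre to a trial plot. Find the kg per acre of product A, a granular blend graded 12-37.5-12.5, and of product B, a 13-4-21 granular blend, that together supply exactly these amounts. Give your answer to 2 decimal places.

373.15 kg product A, 319.22 kg product B

Let a = kg of product A, b = kg of product B (per acre).
K₂O: 0.125·a + 0.21·b = 113.68
P₂O₅: 0.375·a + 0.04·b = 152.7
Solving simultaneously: a = 373.1498, b = 319.2203.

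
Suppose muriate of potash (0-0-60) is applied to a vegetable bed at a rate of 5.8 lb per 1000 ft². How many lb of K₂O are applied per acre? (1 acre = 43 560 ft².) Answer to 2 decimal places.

K₂O per 1000 ft² = 5.8 × 60% = 3.48 lb.
Convert to per acre: 3.48 × 43.56 = 151.589 lb.

151.59 lb K₂O per acre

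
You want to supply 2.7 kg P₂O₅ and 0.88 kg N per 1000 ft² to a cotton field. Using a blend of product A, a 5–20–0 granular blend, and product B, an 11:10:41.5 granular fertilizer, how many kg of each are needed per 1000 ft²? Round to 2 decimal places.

Let a = kg of product A, b = kg of product B (per 1000 ft²).
P₂O₅: 0.2·a + 0.1·b = 2.7
N: 0.05·a + 0.11·b = 0.88
From row1: a = (2.7 − 0.1·b) / 0.2.
Into row2: 0.05·(2.7 − 0.1·b)/0.2 + 0.11·b = 0.88 → b = 2.41176, a = 12.2941.

12.29 kg product A, 2.41 kg product B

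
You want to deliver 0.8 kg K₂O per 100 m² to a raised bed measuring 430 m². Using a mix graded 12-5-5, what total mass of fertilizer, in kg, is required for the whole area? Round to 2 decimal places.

Product per 100 m² = 0.8 / 5% = 16 kg.
Total product = 16 × 430 / 100 = 68.8 kg.

68.80 kg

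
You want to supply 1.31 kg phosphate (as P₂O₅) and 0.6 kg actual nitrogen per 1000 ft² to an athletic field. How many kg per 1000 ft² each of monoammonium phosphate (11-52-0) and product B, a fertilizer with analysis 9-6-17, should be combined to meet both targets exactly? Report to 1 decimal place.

Let a = kg of monoammonium phosphate, b = kg of product B (per 1000 ft²).
P₂O₅: 0.52·a + 0.06·b = 1.31
N: 0.11·a + 0.09·b = 0.6
Solving simultaneously: a = 2.03731, b = 4.17662.

2.0 kg monoammonium phosphate, 4.2 kg product B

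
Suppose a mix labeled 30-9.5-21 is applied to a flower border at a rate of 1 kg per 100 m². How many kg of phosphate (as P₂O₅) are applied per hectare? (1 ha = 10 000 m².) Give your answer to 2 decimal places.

9.50 kg P₂O₅ per hectare

P₂O₅ per 100 m² = 1 × 9.5% = 0.095 kg.
Convert to per hectare: 0.095 × 100 = 9.5 kg.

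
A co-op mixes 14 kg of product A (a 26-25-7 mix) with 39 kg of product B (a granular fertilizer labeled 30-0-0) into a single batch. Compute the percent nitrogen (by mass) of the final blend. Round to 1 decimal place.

28.9% N

Total mass = 14 + 39 = 53 kg.
N mass = 26%×14 + 30%×39 = 15.34 kg.
% N = 15.34 / 53 = 28.9434%.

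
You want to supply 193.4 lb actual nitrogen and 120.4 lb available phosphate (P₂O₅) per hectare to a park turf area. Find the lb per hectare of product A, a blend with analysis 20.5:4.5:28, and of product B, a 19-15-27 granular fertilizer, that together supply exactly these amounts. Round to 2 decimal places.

276.31 lb product A, 719.77 lb product B

Let a = lb of product A, b = lb of product B (per hectare).
N: 0.205·a + 0.19·b = 193.4
P₂O₅: 0.045·a + 0.15·b = 120.4
From row1: a = (193.4 − 0.19·b) / 0.205.
Into row2: 0.045·(193.4 − 0.19·b)/0.205 + 0.15·b = 120.4 → b = 719.7748, a = 276.306.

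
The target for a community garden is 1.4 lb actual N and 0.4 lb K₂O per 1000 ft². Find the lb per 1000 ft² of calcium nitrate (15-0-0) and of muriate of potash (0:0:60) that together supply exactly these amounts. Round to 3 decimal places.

9.333 lb calcium nitrate, 0.667 lb muriate of potash

Per-1000 ft² balance (a = calcium nitrate, b = muriate of potash):
N: 0.15·a + 0·b = 1.4
K₂O: 0·a + 0.6·b = 0.4
Solving simultaneously: a = 9.33333, b = 0.666667.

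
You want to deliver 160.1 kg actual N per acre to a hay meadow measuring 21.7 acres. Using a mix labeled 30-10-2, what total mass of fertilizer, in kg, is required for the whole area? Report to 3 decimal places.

11580.567 kg

Product per acre = 160.1 / 30% = 533.667 kg.
Total product = 533.667 × 21.7 = 11580.5667 kg.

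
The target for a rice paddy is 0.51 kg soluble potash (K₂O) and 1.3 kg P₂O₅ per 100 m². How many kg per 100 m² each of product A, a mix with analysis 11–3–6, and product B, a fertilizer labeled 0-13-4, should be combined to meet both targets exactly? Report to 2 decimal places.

2.17 kg product A, 9.50 kg product B

With a, b = kg per 100 m² of product A and product B:
K₂O: 0.06·a + 0.04·b = 0.51
P₂O₅: 0.03·a + 0.13·b = 1.3
Eliminate b: (row1) − 0.04/0.13·(row2) → 0.0507692·a = 0.11, so a = 2.16667.
Then b = (1.3 − 0.03·2.16667) / 0.13 = 9.5.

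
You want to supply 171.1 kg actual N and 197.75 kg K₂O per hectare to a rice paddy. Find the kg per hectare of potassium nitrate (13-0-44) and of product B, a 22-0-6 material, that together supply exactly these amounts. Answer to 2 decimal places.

Per-hectare balance (a = potassium nitrate, b = product B):
N: 0.13·a + 0.22·b = 171.1
K₂O: 0.44·a + 0.06·b = 197.75
Eliminate b: (row1) − 0.22/0.06·(row2) → -1.48333·a = -553.983, so a = 373.472.
Then b = (197.75 − 0.44·373.472) / 0.06 = 557.039.

373.47 kg potassium nitrate, 557.04 kg product B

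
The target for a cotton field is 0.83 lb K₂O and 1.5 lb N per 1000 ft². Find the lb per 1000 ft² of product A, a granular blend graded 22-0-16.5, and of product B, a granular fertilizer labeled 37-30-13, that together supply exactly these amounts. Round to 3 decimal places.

Let a = lb of product A, b = lb of product B (per 1000 ft²).
K₂O: 0.165·a + 0.13·b = 0.83
N: 0.22·a + 0.37·b = 1.5
Solving simultaneously: a = 3.45455, b = 2.

3.455 lb product A, 2.000 lb product B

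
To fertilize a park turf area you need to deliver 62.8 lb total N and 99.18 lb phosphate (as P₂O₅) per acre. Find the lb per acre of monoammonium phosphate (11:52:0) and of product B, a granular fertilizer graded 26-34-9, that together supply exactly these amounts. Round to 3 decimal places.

45.346 lb monoammonium phosphate, 222.354 lb product B

Let a = lb of monoammonium phosphate, b = lb of product B (per acre).
N: 0.11·a + 0.26·b = 62.8
P₂O₅: 0.52·a + 0.34·b = 99.18
Eliminate a: (row1) − 0.11/0.52·(row2) → 0.188077·b = 41.8196, so b = 222.3538.
Back-substitute: a = (62.8 − 0.26·222.3538) / 0.11 = 45.3456.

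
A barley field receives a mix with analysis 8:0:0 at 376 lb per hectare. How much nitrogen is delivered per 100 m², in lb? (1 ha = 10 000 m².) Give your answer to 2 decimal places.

0.30 lb N per hundred sq m

nitrogen per hectare = 376 × 8% = 30.08 lb.
Convert to per 100 m²: 30.08 × 0.01 = 0.3008 lb.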